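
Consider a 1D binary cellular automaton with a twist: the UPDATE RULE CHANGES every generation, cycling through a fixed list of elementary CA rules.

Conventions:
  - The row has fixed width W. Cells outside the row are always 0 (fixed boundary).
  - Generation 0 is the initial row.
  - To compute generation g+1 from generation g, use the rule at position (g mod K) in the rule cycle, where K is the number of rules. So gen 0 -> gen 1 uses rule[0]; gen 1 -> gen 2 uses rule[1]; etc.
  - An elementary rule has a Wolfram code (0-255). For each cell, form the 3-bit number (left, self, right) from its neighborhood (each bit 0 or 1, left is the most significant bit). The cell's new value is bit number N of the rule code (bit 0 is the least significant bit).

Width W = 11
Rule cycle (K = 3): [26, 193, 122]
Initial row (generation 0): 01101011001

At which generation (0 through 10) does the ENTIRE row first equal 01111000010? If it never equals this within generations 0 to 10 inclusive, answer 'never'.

Gen 0: 01101011001
Gen 1 (rule 26): 11000010110
Gen 2 (rule 193): 01011000010
Gen 3 (rule 122): 10111100101
Gen 4 (rule 26): 00100011000
Gen 5 (rule 193): 10001001011
Gen 6 (rule 122): 01010110111
Gen 7 (rule 26): 10000100100
Gen 8 (rule 193): 00110000001
Gen 9 (rule 122): 01111000010
Gen 10 (rule 26): 11000100101

Answer: 9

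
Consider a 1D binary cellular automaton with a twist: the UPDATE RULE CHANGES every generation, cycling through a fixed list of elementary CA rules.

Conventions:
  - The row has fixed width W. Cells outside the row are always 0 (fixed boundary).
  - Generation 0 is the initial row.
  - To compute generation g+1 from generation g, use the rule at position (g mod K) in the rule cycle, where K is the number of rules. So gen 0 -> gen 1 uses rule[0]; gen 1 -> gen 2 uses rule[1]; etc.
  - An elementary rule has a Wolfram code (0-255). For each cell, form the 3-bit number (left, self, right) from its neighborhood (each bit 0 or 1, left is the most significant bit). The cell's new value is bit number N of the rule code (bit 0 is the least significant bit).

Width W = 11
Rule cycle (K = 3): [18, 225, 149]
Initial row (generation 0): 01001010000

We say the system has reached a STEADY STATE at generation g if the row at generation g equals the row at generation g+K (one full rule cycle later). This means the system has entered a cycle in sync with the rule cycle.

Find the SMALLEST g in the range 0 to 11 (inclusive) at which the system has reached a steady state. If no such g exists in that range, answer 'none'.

Answer: none

Derivation:
Gen 0: 01001010000
Gen 1 (rule 18): 10110001000
Gen 2 (rule 225): 01010100011
Gen 3 (rule 149): 01010111000
Gen 4 (rule 18): 10000000100
Gen 5 (rule 225): 00111110001
Gen 6 (rule 149): 10011101101
Gen 7 (rule 18): 01100000000
Gen 8 (rule 225): 00101111111
Gen 9 (rule 149): 10100111110
Gen 10 (rule 18): 00011000001
Gen 11 (rule 225): 11001011100
Gen 12 (rule 149): 00101001011
Gen 13 (rule 18): 01000110000
Gen 14 (rule 225): 00010010111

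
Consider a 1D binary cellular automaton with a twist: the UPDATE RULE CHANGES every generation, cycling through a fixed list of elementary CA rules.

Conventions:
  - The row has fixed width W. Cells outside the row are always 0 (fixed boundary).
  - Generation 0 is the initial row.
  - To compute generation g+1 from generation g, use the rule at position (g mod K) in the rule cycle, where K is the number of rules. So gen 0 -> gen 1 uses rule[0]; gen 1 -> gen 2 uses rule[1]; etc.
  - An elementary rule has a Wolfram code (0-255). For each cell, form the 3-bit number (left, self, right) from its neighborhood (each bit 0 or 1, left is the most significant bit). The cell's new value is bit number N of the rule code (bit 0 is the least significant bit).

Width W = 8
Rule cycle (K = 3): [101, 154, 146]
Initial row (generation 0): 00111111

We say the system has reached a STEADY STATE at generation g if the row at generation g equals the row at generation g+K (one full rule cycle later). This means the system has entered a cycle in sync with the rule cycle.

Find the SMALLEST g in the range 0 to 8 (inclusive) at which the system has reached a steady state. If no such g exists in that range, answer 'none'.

Gen 0: 00111111
Gen 1 (rule 101): 10000001
Gen 2 (rule 154): 01000010
Gen 3 (rule 146): 10100101
Gen 4 (rule 101): 11100111
Gen 5 (rule 154): 11011110
Gen 6 (rule 146): 00001101
Gen 7 (rule 101): 11100111
Gen 8 (rule 154): 11011110
Gen 9 (rule 146): 00001101
Gen 10 (rule 101): 11100111
Gen 11 (rule 154): 11011110

Answer: 4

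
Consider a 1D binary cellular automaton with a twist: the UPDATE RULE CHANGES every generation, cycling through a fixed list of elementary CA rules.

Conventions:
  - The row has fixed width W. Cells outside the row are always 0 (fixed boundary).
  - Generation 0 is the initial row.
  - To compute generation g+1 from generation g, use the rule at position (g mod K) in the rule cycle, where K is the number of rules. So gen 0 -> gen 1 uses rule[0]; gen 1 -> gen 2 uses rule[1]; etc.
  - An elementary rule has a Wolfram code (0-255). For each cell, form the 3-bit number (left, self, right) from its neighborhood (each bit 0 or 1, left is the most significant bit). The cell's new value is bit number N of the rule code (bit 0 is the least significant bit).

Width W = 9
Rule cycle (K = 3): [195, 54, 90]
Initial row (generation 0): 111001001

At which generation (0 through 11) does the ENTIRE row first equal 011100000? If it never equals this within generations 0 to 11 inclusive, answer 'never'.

Answer: 7

Derivation:
Gen 0: 111001001
Gen 1 (rule 195): 011010010
Gen 2 (rule 54): 100111111
Gen 3 (rule 90): 011100001
Gen 4 (rule 195): 101101110
Gen 5 (rule 54): 110010001
Gen 6 (rule 90): 111101010
Gen 7 (rule 195): 011100000
Gen 8 (rule 54): 100010000
Gen 9 (rule 90): 010101000
Gen 10 (rule 195): 100000011
Gen 11 (rule 54): 110000100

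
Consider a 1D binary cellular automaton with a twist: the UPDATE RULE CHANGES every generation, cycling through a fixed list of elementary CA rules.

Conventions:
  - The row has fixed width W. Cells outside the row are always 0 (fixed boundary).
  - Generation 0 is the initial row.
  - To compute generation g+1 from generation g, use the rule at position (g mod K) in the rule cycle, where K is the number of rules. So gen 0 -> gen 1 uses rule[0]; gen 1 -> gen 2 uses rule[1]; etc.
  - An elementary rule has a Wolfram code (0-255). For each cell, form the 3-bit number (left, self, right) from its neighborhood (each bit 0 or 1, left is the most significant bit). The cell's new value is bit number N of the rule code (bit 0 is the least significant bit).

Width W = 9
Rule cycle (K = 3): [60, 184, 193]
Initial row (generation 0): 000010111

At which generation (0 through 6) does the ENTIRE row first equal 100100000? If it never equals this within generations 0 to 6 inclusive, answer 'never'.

Gen 0: 000010111
Gen 1 (rule 60): 000011100
Gen 2 (rule 184): 000011010
Gen 3 (rule 193): 111001000
Gen 4 (rule 60): 100101100
Gen 5 (rule 184): 010011010
Gen 6 (rule 193): 000001000

Answer: never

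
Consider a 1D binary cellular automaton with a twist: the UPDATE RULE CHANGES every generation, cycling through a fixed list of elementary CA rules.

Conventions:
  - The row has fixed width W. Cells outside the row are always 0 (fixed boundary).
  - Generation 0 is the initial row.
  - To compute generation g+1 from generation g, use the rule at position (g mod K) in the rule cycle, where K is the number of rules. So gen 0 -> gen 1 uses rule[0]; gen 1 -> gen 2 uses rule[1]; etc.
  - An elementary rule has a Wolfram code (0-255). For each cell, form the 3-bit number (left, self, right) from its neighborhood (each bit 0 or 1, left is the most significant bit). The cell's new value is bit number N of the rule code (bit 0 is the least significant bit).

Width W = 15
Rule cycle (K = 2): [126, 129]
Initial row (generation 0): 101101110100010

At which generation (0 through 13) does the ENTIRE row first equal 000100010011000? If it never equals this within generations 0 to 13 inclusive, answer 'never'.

Gen 0: 101101110100010
Gen 1 (rule 126): 111111011110111
Gen 2 (rule 129): 011110001100010
Gen 3 (rule 126): 110011011110111
Gen 4 (rule 129): 000000001100010
Gen 5 (rule 126): 000000011110111
Gen 6 (rule 129): 111111001100010
Gen 7 (rule 126): 100001111110111
Gen 8 (rule 129): 001100111100010
Gen 9 (rule 126): 011111100110111
Gen 10 (rule 129): 001111000000010
Gen 11 (rule 126): 011001100000111
Gen 12 (rule 129): 000000001110010
Gen 13 (rule 126): 000000011011111

Answer: never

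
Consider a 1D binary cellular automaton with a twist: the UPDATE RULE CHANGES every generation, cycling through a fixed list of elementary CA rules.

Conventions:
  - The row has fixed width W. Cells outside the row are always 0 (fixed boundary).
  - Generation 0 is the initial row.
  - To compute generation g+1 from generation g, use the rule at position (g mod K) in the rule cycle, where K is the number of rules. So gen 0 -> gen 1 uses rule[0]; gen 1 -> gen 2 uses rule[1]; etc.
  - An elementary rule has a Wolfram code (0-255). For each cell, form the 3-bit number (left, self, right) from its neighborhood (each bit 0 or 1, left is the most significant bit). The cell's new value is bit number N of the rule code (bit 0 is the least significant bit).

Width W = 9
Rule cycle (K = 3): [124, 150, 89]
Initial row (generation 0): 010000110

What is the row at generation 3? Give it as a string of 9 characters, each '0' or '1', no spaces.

Answer: 010000001

Derivation:
Gen 0: 010000110
Gen 1 (rule 124): 011000111
Gen 2 (rule 150): 100101010
Gen 3 (rule 89): 010000001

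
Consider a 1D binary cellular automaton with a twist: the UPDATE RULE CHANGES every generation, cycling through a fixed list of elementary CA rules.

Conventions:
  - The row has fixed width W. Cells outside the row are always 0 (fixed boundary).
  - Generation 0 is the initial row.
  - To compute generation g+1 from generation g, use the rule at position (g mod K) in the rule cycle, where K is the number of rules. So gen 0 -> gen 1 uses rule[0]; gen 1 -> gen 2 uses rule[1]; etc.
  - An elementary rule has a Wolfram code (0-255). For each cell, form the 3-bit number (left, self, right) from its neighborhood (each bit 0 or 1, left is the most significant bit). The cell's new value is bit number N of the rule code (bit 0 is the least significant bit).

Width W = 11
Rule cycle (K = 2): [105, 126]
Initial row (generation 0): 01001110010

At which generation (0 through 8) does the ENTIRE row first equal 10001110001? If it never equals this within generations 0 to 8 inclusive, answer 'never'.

Answer: 5

Derivation:
Gen 0: 01001110010
Gen 1 (rule 105): 00001010000
Gen 2 (rule 126): 00011111000
Gen 3 (rule 105): 11010001011
Gen 4 (rule 126): 11111011111
Gen 5 (rule 105): 10001110001
Gen 6 (rule 126): 11011011011
Gen 7 (rule 105): 11111111111
Gen 8 (rule 126): 10000000001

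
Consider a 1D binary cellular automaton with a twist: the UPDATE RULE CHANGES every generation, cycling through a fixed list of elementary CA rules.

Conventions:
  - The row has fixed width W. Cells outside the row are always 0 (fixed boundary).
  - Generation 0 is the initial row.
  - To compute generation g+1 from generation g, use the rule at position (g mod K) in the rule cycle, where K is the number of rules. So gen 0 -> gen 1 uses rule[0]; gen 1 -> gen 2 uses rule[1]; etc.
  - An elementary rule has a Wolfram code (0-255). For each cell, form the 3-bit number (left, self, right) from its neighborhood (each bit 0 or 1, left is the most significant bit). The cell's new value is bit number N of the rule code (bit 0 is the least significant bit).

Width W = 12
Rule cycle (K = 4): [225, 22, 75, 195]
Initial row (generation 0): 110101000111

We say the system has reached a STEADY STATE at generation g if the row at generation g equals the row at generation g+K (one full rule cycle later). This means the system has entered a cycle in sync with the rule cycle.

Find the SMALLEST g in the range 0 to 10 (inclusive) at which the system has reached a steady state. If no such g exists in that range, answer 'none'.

Gen 0: 110101000111
Gen 1 (rule 225): 011010010011
Gen 2 (rule 22): 100011111100
Gen 3 (rule 75): 001110000101
Gen 4 (rule 195): 110110111000
Gen 5 (rule 225): 011011011011
Gen 6 (rule 22): 100000000000
Gen 7 (rule 75): 001111111111
Gen 8 (rule 195): 110111111111
Gen 9 (rule 225): 011011111111
Gen 10 (rule 22): 100000000000
Gen 11 (rule 75): 001111111111
Gen 12 (rule 195): 110111111111
Gen 13 (rule 225): 011011111111
Gen 14 (rule 22): 100000000000

Answer: 6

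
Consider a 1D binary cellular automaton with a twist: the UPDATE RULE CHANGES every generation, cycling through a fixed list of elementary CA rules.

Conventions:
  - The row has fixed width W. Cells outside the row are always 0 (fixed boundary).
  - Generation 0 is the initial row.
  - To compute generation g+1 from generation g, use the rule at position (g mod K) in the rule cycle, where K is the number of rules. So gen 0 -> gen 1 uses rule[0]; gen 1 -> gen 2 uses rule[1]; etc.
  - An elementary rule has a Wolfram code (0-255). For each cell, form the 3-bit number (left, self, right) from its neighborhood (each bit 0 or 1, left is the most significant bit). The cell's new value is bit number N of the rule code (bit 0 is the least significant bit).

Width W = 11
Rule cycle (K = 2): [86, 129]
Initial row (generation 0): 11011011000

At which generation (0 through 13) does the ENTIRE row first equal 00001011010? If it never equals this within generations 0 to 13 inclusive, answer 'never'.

Gen 0: 11011011000
Gen 1 (rule 86): 01001001100
Gen 2 (rule 129): 00000000001
Gen 3 (rule 86): 00000000011
Gen 4 (rule 129): 11111111000
Gen 5 (rule 86): 00000001100
Gen 6 (rule 129): 11111100001
Gen 7 (rule 86): 00000110011
Gen 8 (rule 129): 11110000000
Gen 9 (rule 86): 00011000000
Gen 10 (rule 129): 11000011111
Gen 11 (rule 86): 01100100001
Gen 12 (rule 129): 00000001100
Gen 13 (rule 86): 00000010110

Answer: never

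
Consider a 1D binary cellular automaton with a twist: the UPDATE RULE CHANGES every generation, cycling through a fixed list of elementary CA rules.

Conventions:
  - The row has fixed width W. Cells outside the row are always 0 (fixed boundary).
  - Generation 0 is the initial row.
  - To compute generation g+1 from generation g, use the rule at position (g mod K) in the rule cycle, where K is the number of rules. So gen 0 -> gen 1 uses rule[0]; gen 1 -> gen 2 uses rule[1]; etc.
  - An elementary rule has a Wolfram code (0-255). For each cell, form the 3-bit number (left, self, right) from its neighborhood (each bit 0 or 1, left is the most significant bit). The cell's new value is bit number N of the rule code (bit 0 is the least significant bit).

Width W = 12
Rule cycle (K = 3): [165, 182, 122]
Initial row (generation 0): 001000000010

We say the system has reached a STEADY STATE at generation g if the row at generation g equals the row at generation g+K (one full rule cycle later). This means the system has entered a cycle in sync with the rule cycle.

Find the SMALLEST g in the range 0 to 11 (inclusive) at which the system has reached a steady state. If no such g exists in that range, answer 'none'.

Gen 0: 001000000010
Gen 1 (rule 165): 101011111010
Gen 2 (rule 182): 111101110111
Gen 3 (rule 122): 100111011101
Gen 4 (rule 165): 100010101011
Gen 5 (rule 182): 110111111100
Gen 6 (rule 122): 111100000110
Gen 7 (rule 165): 011001110000
Gen 8 (rule 182): 100110101000
Gen 9 (rule 122): 011111010100
Gen 10 (rule 165): 001110111101
Gen 11 (rule 182): 010101011011
Gen 12 (rule 122): 101010111111
Gen 13 (rule 165): 111111011110
Gen 14 (rule 182): 011110101101

Answer: none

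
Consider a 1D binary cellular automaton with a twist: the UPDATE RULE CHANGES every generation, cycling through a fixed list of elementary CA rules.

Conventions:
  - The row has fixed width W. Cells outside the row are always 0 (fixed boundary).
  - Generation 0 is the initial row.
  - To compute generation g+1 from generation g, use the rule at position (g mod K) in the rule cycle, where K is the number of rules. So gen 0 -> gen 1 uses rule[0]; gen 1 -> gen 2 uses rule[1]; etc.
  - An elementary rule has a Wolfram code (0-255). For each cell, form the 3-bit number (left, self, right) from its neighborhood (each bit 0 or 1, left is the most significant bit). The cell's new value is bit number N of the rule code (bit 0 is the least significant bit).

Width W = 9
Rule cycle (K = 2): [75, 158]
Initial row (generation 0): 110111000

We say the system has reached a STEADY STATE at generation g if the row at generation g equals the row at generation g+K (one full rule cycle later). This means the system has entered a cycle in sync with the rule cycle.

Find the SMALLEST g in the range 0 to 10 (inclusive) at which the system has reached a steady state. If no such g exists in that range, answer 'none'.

Gen 0: 110111000
Gen 1 (rule 75): 110101011
Gen 2 (rule 158): 100101010
Gen 3 (rule 75): 001000000
Gen 4 (rule 158): 011100000
Gen 5 (rule 75): 110101111
Gen 6 (rule 158): 100101110
Gen 7 (rule 75): 001001010
Gen 8 (rule 158): 011111011
Gen 9 (rule 75): 110001011
Gen 10 (rule 158): 101011010
Gen 11 (rule 75): 000011000
Gen 12 (rule 158): 000110100

Answer: none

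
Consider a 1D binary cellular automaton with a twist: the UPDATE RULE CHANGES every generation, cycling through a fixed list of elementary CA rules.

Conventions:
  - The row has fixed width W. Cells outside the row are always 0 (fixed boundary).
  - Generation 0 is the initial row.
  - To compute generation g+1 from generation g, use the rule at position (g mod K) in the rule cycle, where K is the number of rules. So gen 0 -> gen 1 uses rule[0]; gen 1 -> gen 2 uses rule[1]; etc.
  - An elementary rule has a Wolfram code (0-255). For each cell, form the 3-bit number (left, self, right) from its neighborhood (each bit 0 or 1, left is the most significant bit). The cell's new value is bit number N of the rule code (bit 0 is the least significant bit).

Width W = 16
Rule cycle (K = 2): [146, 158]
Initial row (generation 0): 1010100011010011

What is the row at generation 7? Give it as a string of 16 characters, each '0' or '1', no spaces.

Gen 0: 1010100011010011
Gen 1 (rule 146): 0000010100001100
Gen 2 (rule 158): 0000110110011010
Gen 3 (rule 146): 0001000001100001
Gen 4 (rule 158): 0011100011010011
Gen 5 (rule 146): 0101010100001100
Gen 6 (rule 158): 1101010110011010
Gen 7 (rule 146): 0000000001100001

Answer: 0000000001100001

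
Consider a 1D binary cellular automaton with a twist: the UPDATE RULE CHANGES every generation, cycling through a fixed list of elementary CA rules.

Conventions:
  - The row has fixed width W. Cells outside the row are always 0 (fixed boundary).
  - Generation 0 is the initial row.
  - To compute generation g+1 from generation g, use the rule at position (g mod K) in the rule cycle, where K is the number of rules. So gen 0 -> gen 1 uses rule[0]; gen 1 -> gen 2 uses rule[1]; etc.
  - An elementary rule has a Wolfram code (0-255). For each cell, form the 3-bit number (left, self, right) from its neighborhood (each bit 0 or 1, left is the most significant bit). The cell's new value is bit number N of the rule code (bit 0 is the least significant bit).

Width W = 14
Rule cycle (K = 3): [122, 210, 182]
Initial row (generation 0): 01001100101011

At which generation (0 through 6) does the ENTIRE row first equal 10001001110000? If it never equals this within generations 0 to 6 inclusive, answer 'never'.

Gen 0: 01001100101011
Gen 1 (rule 122): 10111111010111
Gen 2 (rule 210): 00011111000011
Gen 3 (rule 182): 00101110100100
Gen 4 (rule 122): 01011011011010
Gen 5 (rule 210): 10001001001001
Gen 6 (rule 182): 11011111111111

Answer: never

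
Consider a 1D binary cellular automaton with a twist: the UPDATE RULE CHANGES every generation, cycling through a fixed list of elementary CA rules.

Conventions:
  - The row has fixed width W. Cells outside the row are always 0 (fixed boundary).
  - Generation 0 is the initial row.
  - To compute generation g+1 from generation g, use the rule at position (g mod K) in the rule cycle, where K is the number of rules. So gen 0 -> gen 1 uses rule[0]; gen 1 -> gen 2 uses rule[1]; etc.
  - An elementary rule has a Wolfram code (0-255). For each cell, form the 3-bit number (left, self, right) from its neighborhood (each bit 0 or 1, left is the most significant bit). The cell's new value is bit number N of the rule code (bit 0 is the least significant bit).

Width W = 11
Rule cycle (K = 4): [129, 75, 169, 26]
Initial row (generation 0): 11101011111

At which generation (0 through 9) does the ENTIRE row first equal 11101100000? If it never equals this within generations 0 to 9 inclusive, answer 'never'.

Answer: never

Derivation:
Gen 0: 11101011111
Gen 1 (rule 129): 01000001110
Gen 2 (rule 75): 10011111010
Gen 3 (rule 169): 00011110100
Gen 4 (rule 26): 00110000010
Gen 5 (rule 129): 10000111000
Gen 6 (rule 75): 00111101011
Gen 7 (rule 169): 10111010110
Gen 8 (rule 26): 00100000101
Gen 9 (rule 129): 10001110000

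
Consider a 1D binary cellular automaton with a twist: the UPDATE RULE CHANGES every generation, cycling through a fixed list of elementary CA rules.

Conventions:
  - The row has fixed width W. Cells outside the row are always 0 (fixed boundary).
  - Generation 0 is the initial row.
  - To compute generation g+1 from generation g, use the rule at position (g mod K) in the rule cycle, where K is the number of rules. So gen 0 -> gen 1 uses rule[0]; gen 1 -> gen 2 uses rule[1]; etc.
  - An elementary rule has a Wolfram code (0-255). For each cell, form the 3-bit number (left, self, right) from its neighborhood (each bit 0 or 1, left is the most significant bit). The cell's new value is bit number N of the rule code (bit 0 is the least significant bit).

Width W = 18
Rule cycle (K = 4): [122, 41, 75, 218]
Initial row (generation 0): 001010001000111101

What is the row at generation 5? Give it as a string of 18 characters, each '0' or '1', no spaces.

Answer: 101100001101110011

Derivation:
Gen 0: 001010001000111101
Gen 1 (rule 122): 010101010101100110
Gen 2 (rule 41): 001010101011000100
Gen 3 (rule 75): 110000000011011001
Gen 4 (rule 218): 111000000111011110
Gen 5 (rule 122): 101100001101110011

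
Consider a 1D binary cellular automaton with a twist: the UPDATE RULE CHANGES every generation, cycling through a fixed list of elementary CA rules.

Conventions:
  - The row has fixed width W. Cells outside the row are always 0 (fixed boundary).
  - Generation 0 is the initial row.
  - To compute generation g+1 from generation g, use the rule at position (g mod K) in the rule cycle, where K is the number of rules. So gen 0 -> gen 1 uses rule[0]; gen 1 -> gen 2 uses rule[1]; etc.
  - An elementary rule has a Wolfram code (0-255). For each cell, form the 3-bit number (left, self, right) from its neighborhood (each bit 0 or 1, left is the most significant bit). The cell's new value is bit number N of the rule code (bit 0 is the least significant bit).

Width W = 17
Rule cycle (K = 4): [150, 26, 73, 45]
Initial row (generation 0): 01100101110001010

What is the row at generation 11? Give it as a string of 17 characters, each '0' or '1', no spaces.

Answer: 00110001010100000

Derivation:
Gen 0: 01100101110001010
Gen 1 (rule 150): 10011100101011011
Gen 2 (rule 26): 01110011000010010
Gen 3 (rule 73): 01010011011000000
Gen 4 (rule 45): 01110010110011111
Gen 5 (rule 150): 10101110001101110
Gen 6 (rule 26): 00001001011001001
Gen 7 (rule 73): 11100000011000000
Gen 8 (rule 45): 10001111010011111
Gen 9 (rule 150): 11010110011101110
Gen 10 (rule 26): 10000101110001001
Gen 11 (rule 73): 00110001010100000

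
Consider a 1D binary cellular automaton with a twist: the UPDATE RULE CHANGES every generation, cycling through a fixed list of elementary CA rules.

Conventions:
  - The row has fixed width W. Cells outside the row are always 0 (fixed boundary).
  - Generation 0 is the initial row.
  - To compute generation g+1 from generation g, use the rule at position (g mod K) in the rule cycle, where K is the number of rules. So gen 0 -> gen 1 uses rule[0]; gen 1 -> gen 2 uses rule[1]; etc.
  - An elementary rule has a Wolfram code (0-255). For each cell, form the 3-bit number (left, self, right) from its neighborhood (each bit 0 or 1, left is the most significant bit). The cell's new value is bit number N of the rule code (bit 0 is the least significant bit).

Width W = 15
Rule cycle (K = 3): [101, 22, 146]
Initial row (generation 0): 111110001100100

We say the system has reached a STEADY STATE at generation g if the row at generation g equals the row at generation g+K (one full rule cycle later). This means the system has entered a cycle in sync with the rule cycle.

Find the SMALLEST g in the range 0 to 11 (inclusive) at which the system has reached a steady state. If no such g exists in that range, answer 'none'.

Gen 0: 111110001100100
Gen 1 (rule 101): 000010100100101
Gen 2 (rule 22): 000110111111101
Gen 3 (rule 146): 001000011111000
Gen 4 (rule 101): 101011000001011
Gen 5 (rule 22): 101000100011000
Gen 6 (rule 146): 000101010100100
Gen 7 (rule 101): 110111111100101
Gen 8 (rule 22): 000000000011101
Gen 9 (rule 146): 000000000101000
Gen 10 (rule 101): 111111110111011
Gen 11 (rule 22): 000000000000000
Gen 12 (rule 146): 000000000000000
Gen 13 (rule 101): 111111111111111
Gen 14 (rule 22): 000000000000000

Answer: 11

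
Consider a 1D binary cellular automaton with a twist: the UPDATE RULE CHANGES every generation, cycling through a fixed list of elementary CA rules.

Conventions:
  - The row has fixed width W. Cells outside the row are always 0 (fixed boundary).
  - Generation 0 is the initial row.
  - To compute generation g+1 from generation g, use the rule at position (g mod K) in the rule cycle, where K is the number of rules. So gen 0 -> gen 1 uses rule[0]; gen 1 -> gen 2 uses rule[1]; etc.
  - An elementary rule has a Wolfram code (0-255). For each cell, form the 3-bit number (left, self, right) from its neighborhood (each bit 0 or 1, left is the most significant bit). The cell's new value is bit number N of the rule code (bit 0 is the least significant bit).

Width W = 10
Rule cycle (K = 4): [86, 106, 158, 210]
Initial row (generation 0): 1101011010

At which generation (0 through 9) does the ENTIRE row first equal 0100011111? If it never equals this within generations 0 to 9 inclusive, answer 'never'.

Answer: never

Derivation:
Gen 0: 1101011010
Gen 1 (rule 86): 0101001011
Gen 2 (rule 106): 1010010111
Gen 3 (rule 158): 1011110110
Gen 4 (rule 210): 0001110011
Gen 5 (rule 86): 0010011101
Gen 6 (rule 106): 0100110110
Gen 7 (rule 158): 1111100101
Gen 8 (rule 210): 0111111000
Gen 9 (rule 86): 1000001100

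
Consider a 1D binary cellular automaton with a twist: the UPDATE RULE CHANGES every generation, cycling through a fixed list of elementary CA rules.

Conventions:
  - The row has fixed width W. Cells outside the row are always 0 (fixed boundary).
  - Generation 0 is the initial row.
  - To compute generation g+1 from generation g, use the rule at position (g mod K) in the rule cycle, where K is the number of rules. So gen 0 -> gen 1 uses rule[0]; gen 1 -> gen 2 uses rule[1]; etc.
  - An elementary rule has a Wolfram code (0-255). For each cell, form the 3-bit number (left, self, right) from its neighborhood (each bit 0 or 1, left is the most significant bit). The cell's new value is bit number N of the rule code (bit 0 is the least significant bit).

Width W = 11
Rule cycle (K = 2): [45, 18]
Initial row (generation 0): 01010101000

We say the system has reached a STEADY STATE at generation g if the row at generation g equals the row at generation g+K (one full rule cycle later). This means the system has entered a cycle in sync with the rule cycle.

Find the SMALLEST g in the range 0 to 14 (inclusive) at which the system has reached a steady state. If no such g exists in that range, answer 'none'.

Gen 0: 01010101000
Gen 1 (rule 45): 01111111011
Gen 2 (rule 18): 10000000000
Gen 3 (rule 45): 10111111111
Gen 4 (rule 18): 00000000000
Gen 5 (rule 45): 11111111111
Gen 6 (rule 18): 00000000000
Gen 7 (rule 45): 11111111111
Gen 8 (rule 18): 00000000000
Gen 9 (rule 45): 11111111111
Gen 10 (rule 18): 00000000000
Gen 11 (rule 45): 11111111111
Gen 12 (rule 18): 00000000000
Gen 13 (rule 45): 11111111111
Gen 14 (rule 18): 00000000000
Gen 15 (rule 45): 11111111111
Gen 16 (rule 18): 00000000000

Answer: 4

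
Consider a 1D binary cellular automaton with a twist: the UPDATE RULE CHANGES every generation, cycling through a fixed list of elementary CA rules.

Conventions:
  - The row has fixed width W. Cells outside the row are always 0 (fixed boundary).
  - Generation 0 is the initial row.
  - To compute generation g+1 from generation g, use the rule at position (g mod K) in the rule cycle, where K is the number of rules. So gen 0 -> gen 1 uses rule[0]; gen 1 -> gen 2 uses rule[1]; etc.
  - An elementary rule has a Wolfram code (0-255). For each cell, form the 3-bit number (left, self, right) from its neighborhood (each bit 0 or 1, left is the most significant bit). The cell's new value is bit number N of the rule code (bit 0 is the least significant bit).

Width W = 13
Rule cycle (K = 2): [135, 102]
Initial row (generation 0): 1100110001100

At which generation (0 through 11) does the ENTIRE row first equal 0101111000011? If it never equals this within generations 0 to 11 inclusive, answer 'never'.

Gen 0: 1100110001100
Gen 1 (rule 135): 0001000110001
Gen 2 (rule 102): 0011001010011
Gen 3 (rule 135): 1100011010100
Gen 4 (rule 102): 0100101111100
Gen 5 (rule 135): 1101100111001
Gen 6 (rule 102): 0110101001011
Gen 7 (rule 135): 1000101011000
Gen 8 (rule 102): 1001111101000
Gen 9 (rule 135): 1010111001011
Gen 10 (rule 102): 1111001011101
Gen 11 (rule 135): 0110011001001

Answer: never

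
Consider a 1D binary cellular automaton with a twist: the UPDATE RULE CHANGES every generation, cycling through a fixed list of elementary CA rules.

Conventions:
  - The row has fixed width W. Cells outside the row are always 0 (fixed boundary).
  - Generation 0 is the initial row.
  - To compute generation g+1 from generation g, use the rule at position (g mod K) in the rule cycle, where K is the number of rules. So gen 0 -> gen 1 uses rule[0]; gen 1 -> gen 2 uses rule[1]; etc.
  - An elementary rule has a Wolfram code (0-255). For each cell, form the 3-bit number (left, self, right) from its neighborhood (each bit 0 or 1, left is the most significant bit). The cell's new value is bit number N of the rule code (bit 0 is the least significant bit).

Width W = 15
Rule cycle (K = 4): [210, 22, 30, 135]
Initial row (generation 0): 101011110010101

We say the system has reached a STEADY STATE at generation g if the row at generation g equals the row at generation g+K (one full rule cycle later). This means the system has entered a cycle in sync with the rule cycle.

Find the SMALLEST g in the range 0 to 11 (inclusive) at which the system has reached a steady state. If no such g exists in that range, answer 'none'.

Answer: none

Derivation:
Gen 0: 101011110010101
Gen 1 (rule 210): 000001111100000
Gen 2 (rule 22): 000010000010000
Gen 3 (rule 30): 000111000111000
Gen 4 (rule 135): 111010011010011
Gen 5 (rule 210): 011001101001101
Gen 6 (rule 22): 100110001110001
Gen 7 (rule 30): 111101011001011
Gen 8 (rule 135): 011001000011000
Gen 9 (rule 210): 101110100101100
Gen 10 (rule 22): 100000111100010
Gen 11 (rule 30): 110001100010111
Gen 12 (rule 135): 000110001110010
Gen 13 (rule 210): 001011010111101
Gen 14 (rule 22): 011000010000001
Gen 15 (rule 30): 110100111000011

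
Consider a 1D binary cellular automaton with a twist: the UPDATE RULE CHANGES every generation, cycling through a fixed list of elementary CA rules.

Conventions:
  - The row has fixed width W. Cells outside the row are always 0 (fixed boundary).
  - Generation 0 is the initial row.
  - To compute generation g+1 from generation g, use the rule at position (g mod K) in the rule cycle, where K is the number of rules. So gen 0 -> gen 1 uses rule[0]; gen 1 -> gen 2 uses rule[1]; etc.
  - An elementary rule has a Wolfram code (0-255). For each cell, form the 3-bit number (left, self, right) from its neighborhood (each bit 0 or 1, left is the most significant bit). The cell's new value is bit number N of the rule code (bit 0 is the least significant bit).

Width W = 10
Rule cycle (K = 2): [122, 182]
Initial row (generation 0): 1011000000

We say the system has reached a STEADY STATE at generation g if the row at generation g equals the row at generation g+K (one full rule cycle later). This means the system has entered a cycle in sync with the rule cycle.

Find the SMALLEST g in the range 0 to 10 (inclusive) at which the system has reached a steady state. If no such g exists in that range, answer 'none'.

Answer: 7

Derivation:
Gen 0: 1011000000
Gen 1 (rule 122): 0111100000
Gen 2 (rule 182): 1011010000
Gen 3 (rule 122): 0111101000
Gen 4 (rule 182): 1011011100
Gen 5 (rule 122): 0111110110
Gen 6 (rule 182): 1011101001
Gen 7 (rule 122): 0110110110
Gen 8 (rule 182): 1001001001
Gen 9 (rule 122): 0110110110
Gen 10 (rule 182): 1001001001
Gen 11 (rule 122): 0110110110
Gen 12 (rule 182): 1001001001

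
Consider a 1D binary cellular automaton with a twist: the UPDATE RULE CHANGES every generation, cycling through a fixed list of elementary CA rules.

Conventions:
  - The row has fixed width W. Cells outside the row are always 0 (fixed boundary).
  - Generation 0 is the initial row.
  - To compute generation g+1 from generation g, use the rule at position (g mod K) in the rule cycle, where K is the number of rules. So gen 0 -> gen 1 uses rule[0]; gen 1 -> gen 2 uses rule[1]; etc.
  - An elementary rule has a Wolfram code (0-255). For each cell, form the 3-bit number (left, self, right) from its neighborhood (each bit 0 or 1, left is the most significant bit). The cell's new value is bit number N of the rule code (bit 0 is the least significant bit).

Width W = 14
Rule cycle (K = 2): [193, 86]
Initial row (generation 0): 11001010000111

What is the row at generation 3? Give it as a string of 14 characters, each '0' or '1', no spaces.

Answer: 01101100001100

Derivation:
Gen 0: 11001010000111
Gen 1 (rule 193): 01000000110011
Gen 2 (rule 86): 11100001011101
Gen 3 (rule 193): 01101100001100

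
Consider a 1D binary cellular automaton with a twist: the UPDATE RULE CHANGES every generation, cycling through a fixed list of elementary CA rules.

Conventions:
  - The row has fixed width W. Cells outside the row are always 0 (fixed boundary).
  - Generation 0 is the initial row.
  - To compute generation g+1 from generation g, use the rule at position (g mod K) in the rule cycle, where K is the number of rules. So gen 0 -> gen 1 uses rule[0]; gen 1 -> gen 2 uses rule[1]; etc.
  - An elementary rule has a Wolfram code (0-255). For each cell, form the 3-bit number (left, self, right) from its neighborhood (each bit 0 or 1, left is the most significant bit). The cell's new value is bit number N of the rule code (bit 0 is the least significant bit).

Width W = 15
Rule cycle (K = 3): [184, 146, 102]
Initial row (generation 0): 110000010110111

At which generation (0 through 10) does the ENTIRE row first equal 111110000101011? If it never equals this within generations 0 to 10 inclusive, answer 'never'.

Gen 0: 110000010110111
Gen 1 (rule 184): 101000001101110
Gen 2 (rule 146): 000100010000101
Gen 3 (rule 102): 001100110001111
Gen 4 (rule 184): 001010101001110
Gen 5 (rule 146): 010000000110101
Gen 6 (rule 102): 110000001011111
Gen 7 (rule 184): 101000000111110
Gen 8 (rule 146): 000100001011101
Gen 9 (rule 102): 001100011100111
Gen 10 (rule 184): 001010011010110

Answer: never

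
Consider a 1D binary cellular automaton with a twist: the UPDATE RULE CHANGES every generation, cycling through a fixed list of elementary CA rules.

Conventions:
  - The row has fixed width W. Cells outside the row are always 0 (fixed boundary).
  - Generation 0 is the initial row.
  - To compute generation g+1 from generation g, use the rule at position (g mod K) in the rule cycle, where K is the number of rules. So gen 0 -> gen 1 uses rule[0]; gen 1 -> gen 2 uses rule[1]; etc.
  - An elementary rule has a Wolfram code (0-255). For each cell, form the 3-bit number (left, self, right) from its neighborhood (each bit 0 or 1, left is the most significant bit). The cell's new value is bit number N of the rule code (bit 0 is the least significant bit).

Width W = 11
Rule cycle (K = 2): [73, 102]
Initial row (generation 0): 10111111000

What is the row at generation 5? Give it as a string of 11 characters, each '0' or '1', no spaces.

Answer: 00100000101

Derivation:
Gen 0: 10111111000
Gen 1 (rule 73): 00100001011
Gen 2 (rule 102): 01100011101
Gen 3 (rule 73): 01101010100
Gen 4 (rule 102): 10111111100
Gen 5 (rule 73): 00100000101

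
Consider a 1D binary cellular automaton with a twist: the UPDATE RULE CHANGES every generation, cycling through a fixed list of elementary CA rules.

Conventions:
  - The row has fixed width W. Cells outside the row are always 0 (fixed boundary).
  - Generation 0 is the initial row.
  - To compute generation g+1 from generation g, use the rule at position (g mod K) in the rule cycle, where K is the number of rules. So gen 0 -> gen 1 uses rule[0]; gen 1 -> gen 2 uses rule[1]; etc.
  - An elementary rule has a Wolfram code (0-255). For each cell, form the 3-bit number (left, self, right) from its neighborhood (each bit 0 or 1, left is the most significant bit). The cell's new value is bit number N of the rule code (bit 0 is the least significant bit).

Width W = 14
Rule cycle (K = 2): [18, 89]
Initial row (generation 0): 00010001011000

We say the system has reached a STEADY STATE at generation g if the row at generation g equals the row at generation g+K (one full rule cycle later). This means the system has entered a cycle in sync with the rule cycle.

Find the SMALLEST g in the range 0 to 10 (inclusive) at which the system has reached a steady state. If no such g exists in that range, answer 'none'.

Gen 0: 00010001011000
Gen 1 (rule 18): 00101010000100
Gen 2 (rule 89): 10000001110011
Gen 3 (rule 18): 01000010001100
Gen 4 (rule 89): 00111001101111
Gen 5 (rule 18): 01000110000000
Gen 6 (rule 89): 00110111111111
Gen 7 (rule 18): 01000000000000
Gen 8 (rule 89): 00111111111111
Gen 9 (rule 18): 01000000000000
Gen 10 (rule 89): 00111111111111
Gen 11 (rule 18): 01000000000000
Gen 12 (rule 89): 00111111111111

Answer: 7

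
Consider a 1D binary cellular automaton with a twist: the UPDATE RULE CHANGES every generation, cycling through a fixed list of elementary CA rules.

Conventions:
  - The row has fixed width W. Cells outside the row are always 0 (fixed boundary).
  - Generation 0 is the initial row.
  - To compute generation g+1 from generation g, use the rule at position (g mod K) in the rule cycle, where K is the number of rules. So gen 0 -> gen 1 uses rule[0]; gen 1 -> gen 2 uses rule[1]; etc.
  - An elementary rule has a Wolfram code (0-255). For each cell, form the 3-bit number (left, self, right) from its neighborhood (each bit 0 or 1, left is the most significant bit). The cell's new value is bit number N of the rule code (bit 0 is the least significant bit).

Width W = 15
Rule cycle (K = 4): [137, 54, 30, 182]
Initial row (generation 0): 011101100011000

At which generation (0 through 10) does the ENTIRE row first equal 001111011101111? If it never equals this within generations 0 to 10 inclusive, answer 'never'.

Gen 0: 011101100011000
Gen 1 (rule 137): 011001001010011
Gen 2 (rule 54): 100111111111100
Gen 3 (rule 30): 111100000000010
Gen 4 (rule 182): 011010000000111
Gen 5 (rule 137): 010000111110110
Gen 6 (rule 54): 111001000001001
Gen 7 (rule 30): 100111100011111
Gen 8 (rule 182): 111011010101110
Gen 9 (rule 137): 110010000001100
Gen 10 (rule 54): 001111000010010

Answer: never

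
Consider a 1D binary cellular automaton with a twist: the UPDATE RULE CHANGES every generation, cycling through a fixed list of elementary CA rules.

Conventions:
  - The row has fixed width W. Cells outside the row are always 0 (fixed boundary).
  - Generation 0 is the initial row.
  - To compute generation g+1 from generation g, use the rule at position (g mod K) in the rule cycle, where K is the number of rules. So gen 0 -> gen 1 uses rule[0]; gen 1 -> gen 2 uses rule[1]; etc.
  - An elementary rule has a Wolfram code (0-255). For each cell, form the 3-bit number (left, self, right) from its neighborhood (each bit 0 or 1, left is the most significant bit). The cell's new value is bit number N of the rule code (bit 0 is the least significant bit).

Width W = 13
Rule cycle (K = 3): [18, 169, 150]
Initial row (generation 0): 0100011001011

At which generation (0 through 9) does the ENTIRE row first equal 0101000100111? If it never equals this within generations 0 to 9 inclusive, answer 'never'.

Gen 0: 0100011001011
Gen 1 (rule 18): 1010100110000
Gen 2 (rule 169): 0101000100111
Gen 3 (rule 150): 1101101111010
Gen 4 (rule 18): 0000000000001
Gen 5 (rule 169): 1111111111100
Gen 6 (rule 150): 0111111111010
Gen 7 (rule 18): 1000000000001
Gen 8 (rule 169): 0011111111100
Gen 9 (rule 150): 0101111111010

Answer: 2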